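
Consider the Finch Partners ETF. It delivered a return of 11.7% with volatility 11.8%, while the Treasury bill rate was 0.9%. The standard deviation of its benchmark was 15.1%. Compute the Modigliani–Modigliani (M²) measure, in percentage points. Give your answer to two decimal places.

14.72

Sharpe = (Rp − Rf) / σp = (11.7% − 0.9%) / 11.8% = 0.9153
M² = Rf + Sharpe × σm = 0.9% + 0.9153 × 15.1% = 14.7210%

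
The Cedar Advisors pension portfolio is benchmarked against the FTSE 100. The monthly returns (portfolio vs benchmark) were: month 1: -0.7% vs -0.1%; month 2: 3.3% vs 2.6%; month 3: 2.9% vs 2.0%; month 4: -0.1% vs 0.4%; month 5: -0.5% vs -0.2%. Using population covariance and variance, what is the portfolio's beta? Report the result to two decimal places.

1.51

r̄p = 0.9800%,  r̄m = 0.9400%
Cov = Σ(rp − r̄p)(rm − r̄m) / 5 = 1.9808
Var(rm) = Σ(rm − r̄m)² / 5 = 1.3104
β = Cov / Var = 1.9808 / 1.3104 = 1.5116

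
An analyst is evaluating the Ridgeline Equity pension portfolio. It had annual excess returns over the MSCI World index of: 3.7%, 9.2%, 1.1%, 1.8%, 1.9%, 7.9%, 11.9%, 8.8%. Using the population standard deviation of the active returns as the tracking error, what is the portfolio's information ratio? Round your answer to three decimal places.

r̄ = (3.7 + 9.2 + 1.1 + 1.8 + 1.9 + 7.9 + 11.9 + 8.8) / 8 = 46.30 / 8 = 5.7875%
Σ(r − r̄)² = (3.7 − 5.7875)² + (9.2 − 5.7875)² + … = 119.8888
population σ = √(119.8888 / 8) = √14.9861 = 3.8712%
IR = r̄ / tracking error = 5.7875 / 3.8712 = 1.4950

1.495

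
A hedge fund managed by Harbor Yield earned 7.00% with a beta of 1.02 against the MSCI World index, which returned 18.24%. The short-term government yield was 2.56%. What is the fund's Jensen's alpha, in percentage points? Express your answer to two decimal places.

-11.55

CAPM expected return = Rf + β(Rm − Rf) = 2.56% + 1.02 × (18.24% − 2.56%) = 2.56 + 1.02 × 15.68 = 18.5536%
Jensen's α = Rp − E[R] = 7.00% − 18.5536% = -11.5536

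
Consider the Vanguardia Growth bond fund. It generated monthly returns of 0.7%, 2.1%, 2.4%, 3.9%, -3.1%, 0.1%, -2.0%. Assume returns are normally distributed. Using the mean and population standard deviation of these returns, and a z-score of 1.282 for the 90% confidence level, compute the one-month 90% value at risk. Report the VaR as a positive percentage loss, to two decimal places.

2.37

Mean return μ = 4.10 / 7 = 0.5857%
Σ(r − μ)² = 37.0886; population σ = √(37.0886/7) = 2.3018%
VaR = −(μ − z·σ) = −(0.5857 − 1.282 × 2.3018) = −(-2.3652) = 2.3652%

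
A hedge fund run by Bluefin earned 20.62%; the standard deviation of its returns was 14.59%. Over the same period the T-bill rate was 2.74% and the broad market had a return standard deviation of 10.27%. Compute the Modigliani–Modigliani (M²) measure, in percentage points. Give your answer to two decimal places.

Sharpe = (Rp − Rf) / σp = (20.62% − 2.74%) / 14.59% = 1.2255
M² = Rf + Sharpe × σm = 2.74% + 1.2255 × 10.27% = 15.3259%

15.33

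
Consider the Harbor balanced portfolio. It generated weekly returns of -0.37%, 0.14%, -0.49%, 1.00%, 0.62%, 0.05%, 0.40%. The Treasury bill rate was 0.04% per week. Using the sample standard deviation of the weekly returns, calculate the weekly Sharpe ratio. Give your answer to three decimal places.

0.289

r̄ = (-0.37 + 0.14 − 0.49 + 1 + 0.62 + 0.05 + 0.4) / 7 = 1.350 / 7 = 0.1929%
Σ(r − r̄)² = 1.6831; sample σ = √(1.6831/6) = 0.5296%
Sharpe = (r̄ − rf) / σ = (0.1929 − 0.04) / 0.5296 = 0.1529 / 0.5296 = 0.2887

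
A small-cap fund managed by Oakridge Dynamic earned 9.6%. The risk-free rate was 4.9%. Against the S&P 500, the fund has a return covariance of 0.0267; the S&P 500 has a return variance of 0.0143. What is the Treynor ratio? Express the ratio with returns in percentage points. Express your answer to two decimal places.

2.52

β = Cov / Var = 0.0267 / 0.0143 = 1.8671
Treynor = (Rp − Rf) / β = (9.6% − 4.9%) / 1.8671 = 4.70 / 1.8671 = 2.5173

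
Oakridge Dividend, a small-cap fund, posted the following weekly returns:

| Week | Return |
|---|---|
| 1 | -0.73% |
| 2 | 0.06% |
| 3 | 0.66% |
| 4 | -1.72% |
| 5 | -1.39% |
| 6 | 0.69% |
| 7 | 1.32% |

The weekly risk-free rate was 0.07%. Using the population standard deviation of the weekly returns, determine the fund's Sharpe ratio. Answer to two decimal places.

μ = (-0.73 + 0.06 + 0.66 − 1.72 − 1.39 + 0.69 + 1.32) / 7 = -1.110 / 7 = -0.1586%
Σ(r − μ)² = (-0.73 − (-0.1586))² + (0.06 − (-0.1586))² + (0.66 − (-0.1586))² + … = 7.9051
σ = √[7.9051 / 7] = 1.0627%
Sharpe = (μ − rf) / σ = (-0.1586 − 0.07) / 1.0627 = -0.2286 / 1.0627 = -0.2151

-0.22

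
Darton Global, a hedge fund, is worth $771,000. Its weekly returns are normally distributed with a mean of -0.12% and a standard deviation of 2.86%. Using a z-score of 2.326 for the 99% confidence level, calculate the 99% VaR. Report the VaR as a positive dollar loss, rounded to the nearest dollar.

Return at the 99% tail: μ − z·σ = -0.12% − 2.326 × 2.86% = -0.12 − 6.65236 = -6.77236%
VaR = −(-6.77236%) × $771,000 = 6.77236% × $771,000 = $52,215

$52,215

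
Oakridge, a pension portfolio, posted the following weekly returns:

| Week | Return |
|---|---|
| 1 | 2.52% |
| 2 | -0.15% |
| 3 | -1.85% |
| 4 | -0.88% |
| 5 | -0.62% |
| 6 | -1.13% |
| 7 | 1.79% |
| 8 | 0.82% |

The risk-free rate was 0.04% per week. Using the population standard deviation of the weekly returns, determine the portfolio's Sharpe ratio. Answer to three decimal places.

0.016

r̄ = (2.52 − 0.15 − 1.85 − 0.88 − 0.62 − 1.13 + 1.79 + 0.82) / 8 = 0.500 / 8 = 0.0625%
Population σ = √[Σ(r − r̄)² / 8] = √[16.0764 / 8] = √2.0096 = 1.4176%
Sharpe = (r̄ − rf) / σ = (0.0625 − 0.04) / 1.4176 = 0.0225 / 1.4176 = 0.0159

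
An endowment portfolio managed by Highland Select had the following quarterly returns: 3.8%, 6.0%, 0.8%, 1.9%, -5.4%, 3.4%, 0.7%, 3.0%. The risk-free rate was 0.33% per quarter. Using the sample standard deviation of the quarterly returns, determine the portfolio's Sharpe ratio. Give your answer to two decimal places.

0.43

μ = (3.8 + 6 + 0.8 + 1.9 − 5.4 + 3.4 + 0.7 + 3) / 8 = 14.20 / 8 = 1.7750%
Σ(r − μ)² = 79.6950; sample σ = √(79.6950/7) = 3.3742%
Sharpe = (μ − rf) / σ = (1.7750 − 0.33) / 3.3742 = 1.4450 / 3.3742 = 0.4282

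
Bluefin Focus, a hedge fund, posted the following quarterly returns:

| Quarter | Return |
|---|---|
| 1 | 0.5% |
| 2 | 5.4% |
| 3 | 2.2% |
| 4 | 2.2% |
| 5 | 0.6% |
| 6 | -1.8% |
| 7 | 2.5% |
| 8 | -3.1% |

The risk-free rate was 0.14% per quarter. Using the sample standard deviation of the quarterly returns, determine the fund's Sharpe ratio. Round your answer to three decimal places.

0.347

r̄ = (0.5 + 5.4 + 2.2 + 2.2 + 0.6 − 1.8 + 2.5 − 3.1) / 8 = 1.0625%
Sample σ = √[Σ(r − r̄)² / 7] = √[49.5188 / 7] = √7.0741 = 2.6597%
Sharpe = (r̄ − rf) / σ = (1.0625 − 0.14) / 2.6597 = 0.9225 / 2.6597 = 0.3468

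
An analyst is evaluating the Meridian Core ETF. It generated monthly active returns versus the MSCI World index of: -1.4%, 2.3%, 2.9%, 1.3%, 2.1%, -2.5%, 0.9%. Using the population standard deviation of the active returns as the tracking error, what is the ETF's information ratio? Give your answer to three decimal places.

0.429

μ = (-1.4 + 2.3 + 2.9 + 1.3 + 2.1 − 2.5 + 0.9) / 7 = 5.60 / 7 = 0.8000%
Σ(r − μ)² = (-1.4 − 0.8000)² + (2.3 − 0.8000)² + (2.9 − 0.8000)² + … = 24.3400
σ = √[24.3400 / 7] = 1.8647%
IR = μ / tracking error = 0.8000 / 1.8647 = 0.4290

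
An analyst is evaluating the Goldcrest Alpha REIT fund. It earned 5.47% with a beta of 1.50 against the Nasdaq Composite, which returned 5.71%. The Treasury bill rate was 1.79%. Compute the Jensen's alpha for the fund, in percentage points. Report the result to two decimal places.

CAPM expected return = Rf + β(Rm − Rf) = 1.79% + 1.50 × (5.71% − 1.79%) = 1.79 + 1.50 × 3.92 = 7.6700%
Jensen's α = Rp − E[R] = 5.47% − 7.6700% = -2.2000

-2.20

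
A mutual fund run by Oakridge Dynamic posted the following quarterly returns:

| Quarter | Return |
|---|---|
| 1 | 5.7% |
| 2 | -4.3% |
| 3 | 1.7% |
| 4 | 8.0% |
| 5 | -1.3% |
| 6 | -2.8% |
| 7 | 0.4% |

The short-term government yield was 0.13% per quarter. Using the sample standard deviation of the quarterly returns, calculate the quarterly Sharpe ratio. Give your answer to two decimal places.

0.21

r̄ = (5.7 − 4.3 + 1.7 + 8 − 1.3 − 2.8 + 0.4) / 7 = 1.0571%
Σ(r − r̄)² = 119.7371; sample σ = √(119.7371/6) = 4.4672%
Sharpe = (r̄ − rf) / σ = (1.0571 − 0.13) / 4.4672 = 0.9271 / 4.4672 = 0.2075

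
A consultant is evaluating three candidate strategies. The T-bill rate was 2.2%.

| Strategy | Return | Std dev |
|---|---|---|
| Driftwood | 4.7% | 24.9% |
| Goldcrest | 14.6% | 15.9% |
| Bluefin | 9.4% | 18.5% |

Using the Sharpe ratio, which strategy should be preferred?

Goldcrest

Driftwood: Sharpe ratio = (4.7% − 2.2%) / 24.9% = 0.100
Goldcrest: Sharpe ratio = (14.6% − 2.2%) / 15.9% = 0.780
Bluefin: Sharpe ratio = (9.4% − 2.2%) / 18.5% = 0.389
Highest: Goldcrest (0.780).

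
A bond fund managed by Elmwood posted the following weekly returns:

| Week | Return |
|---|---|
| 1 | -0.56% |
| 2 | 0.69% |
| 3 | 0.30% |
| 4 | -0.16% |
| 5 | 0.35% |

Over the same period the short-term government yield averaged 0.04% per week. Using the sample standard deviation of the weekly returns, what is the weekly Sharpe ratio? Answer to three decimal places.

0.172

r̄ = (-0.56 + 0.69 + 0.3 − 0.16 + 0.35) / 5 = 0.620 / 5 = 0.1240%
Sample σ = √[Σ(r − r̄)² / 4] = √[0.9509 / 4] = √0.2377 = 0.4875%
Sharpe = (r̄ − rf) / σ = (0.1240 − 0.04) / 0.4875 = 0.0840 / 0.4875 = 0.1723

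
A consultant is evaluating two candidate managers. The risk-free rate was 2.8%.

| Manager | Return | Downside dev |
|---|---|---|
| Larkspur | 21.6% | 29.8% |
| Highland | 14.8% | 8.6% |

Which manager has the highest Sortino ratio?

Highland

Larkspur: Sortino ratio = (21.6% − 2.8%) / 29.8% = 0.631
Highland: Sortino ratio = (14.8% − 2.8%) / 8.6% = 1.395
Highest: Highland (1.395).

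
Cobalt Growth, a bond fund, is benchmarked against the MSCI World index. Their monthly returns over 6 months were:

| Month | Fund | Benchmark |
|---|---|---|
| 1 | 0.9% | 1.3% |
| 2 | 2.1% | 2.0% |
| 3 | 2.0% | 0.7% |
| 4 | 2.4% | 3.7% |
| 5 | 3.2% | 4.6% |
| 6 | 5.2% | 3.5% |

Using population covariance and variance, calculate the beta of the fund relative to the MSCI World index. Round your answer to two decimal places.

r̄p = 2.6333%,  r̄m = 2.6333%
Cov = Σ(rp − r̄p)(rm − r̄m) / 6 = 1.1606
Var(rm) = Σ(rm − r̄m)² / 6 = 1.9456
β = Cov / Var = 1.1606 / 1.9456 = 0.5965

0.60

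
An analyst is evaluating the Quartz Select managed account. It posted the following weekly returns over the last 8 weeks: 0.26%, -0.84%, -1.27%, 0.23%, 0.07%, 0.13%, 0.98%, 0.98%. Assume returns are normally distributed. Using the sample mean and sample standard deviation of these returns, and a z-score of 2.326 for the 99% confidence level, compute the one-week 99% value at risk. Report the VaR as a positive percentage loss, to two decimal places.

1.77

r̄ = (0.26 − 0.84 − 1.27 + 0.23 + 0.07 + 0.13 + 0.98 + 0.98) / 8 = 0.0675%
Sample std dev = √[4.3452 / 7] = 0.7879%
VaR = −(r̄ − z·σ) = −(0.0675 − 2.326 × 0.7879) = −(-1.7652) = 1.7652%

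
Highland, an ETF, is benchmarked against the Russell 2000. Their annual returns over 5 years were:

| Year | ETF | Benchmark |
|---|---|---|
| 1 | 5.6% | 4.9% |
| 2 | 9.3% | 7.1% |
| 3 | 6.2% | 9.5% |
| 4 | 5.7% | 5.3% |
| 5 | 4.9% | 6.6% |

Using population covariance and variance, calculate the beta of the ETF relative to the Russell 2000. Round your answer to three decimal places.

0.240

r̄p = 6.3400%,  r̄m = 6.6800%
Cov = Σ(rp − r̄p)(rm − r̄m) / 5 = 0.6328
Var(rm) = Σ(rm − r̄m)² / 5 = 2.6416
β = Cov / Var = 0.6328 / 2.6416 = 0.2396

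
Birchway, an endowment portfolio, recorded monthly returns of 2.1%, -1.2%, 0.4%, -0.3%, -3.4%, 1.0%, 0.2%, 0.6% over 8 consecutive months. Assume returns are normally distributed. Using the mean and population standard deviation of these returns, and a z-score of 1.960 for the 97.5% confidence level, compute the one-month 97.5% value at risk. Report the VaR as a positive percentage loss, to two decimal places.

Mean return μ = -0.60 / 8 = -0.0750%
Population std dev = √[19.0150 / 8] = 1.5417%
VaR = −(μ − z·σ) = −(-0.0750 − 1.960 × 1.5417) = −(-3.0967) = 3.0967%

3.10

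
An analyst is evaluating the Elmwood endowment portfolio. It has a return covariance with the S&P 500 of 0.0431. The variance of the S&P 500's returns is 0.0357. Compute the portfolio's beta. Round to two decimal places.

β = Cov(Rp, Rm) / Var(Rm) = 0.0431 / 0.0357 = 1.2073

1.21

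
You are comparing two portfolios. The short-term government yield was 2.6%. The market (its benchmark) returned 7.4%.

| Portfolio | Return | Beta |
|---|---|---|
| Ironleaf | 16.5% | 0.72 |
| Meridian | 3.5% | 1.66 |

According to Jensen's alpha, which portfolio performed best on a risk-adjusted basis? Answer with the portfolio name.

Ironleaf

Ironleaf: α = 16.5% − [2.6% + 0.72 × (7.4% − 2.6%)] = 10.444
Meridian: α = 3.5% − [2.6% + 1.66 × (7.4% − 2.6%)] = -7.068
Highest: Ironleaf (10.444).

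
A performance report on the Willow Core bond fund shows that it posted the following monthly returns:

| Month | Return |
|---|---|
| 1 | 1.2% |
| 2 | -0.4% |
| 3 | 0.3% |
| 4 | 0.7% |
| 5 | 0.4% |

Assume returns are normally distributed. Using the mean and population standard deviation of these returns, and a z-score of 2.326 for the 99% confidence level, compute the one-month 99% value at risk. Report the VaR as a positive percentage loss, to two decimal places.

μ = (1.2 − 0.4 + 0.3 + 0.7 + 0.4) / 5 = 0.4400%
Population σ = √[Σ(r − μ)² / 5] = √[1.3720 / 5] = √0.2744 = 0.5238%
VaR = −(μ − z·σ) = −(0.4400 − 2.326 × 0.5238) = −(-0.7784) = 0.7784%

0.78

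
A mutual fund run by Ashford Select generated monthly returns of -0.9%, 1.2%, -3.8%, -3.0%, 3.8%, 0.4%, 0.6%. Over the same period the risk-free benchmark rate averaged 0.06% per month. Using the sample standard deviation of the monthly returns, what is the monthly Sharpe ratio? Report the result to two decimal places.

-0.12

Mean return μ = -1.70 / 7 = -0.2429%
Σ(r − μ)² = (-0.9 − (-0.2429))² + (1.2 − (-0.2429))² + … = 40.2371
σ = √[40.2371 / 6] = 2.5896%
Sharpe = (μ − rf) / σ = (-0.2429 − 0.06) / 2.5896 = -0.3029 / 2.5896 = -0.1170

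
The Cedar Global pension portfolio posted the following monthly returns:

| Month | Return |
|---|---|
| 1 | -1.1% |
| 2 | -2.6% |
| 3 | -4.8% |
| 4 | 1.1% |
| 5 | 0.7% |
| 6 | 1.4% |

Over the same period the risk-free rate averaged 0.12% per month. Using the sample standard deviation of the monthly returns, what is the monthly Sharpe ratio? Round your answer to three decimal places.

Mean return r̄ = -5.30 / 6 = -0.8833%
Sample std dev = √[29.9883 / 5] = 2.4490%
Sharpe = (r̄ − rf) / σ = (-0.8833 − 0.12) / 2.4490 = -1.0033 / 2.4490 = -0.4097

-0.410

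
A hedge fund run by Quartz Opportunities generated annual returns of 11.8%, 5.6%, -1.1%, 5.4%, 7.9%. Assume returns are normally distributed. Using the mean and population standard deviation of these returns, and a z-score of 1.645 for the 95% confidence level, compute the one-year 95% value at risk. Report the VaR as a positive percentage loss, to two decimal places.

μ = (11.8 + 5.6 − 1.1 + 5.4 + 7.9) / 5 = 5.9200%
Σ(r − μ)² = 88.1480; population σ = √(88.1480/5) = 4.1988%
VaR = −(μ − z·σ) = −(5.9200 − 1.645 × 4.1988) = −(-0.9870) = 0.9870%

0.99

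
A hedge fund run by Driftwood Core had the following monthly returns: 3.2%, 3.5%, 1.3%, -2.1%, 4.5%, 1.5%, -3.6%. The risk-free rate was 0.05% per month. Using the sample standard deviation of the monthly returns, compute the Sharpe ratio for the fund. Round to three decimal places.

Mean return μ = 8.30 / 7 = 1.1857%
Sample std dev = √[54.2086 / 6] = 3.0058%
Sharpe = (μ − rf) / σ = (1.1857 − 0.05) / 3.0058 = 1.1357 / 3.0058 = 0.3778

0.378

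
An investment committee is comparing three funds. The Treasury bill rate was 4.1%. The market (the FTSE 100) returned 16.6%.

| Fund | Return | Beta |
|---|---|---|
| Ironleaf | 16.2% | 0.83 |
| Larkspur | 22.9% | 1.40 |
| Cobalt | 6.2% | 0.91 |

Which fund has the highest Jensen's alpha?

Ironleaf: α = 16.2% − [4.1% + 0.83 × (16.6% − 4.1%)] = 1.725
Larkspur: α = 22.9% − [4.1% + 1.40 × (16.6% − 4.1%)] = 1.300
Cobalt: α = 6.2% − [4.1% + 0.91 × (16.6% − 4.1%)] = -9.275
Highest: Ironleaf (1.725).

Ironleaf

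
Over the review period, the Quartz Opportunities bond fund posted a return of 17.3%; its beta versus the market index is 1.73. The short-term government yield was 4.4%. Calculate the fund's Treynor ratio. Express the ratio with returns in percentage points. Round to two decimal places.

7.46

Treynor = (Rp − Rf) / β = (17.3% − 4.4%) / 1.73 = 12.90 / 1.73 = 7.4566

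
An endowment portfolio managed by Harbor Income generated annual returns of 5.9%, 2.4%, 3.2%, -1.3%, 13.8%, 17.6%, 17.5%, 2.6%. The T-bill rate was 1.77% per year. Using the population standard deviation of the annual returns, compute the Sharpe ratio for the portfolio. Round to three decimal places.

μ = (5.9 + 2.4 + 3.2 − 1.3 + 13.8 + 17.6 + 17.5 + 2.6) / 8 = 7.7125%
Population std dev = √[389.8488 / 8] = 6.9808%
Sharpe = (μ − rf) / σ = (7.7125 − 1.77) / 6.9808 = 5.9425 / 6.9808 = 0.8513

0.851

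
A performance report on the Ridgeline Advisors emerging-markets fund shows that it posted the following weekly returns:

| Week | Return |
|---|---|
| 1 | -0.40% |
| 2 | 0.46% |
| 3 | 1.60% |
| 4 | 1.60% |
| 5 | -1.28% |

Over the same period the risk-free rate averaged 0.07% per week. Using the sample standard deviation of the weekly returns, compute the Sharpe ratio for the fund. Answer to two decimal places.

μ = (-0.4 + 0.46 + 1.6 + 1.6 − 1.28) / 5 = 1.980 / 5 = 0.3960%
Σ(r − μ)² = 6.3459; sample σ = √(6.3459/4) = 1.2596%
Sharpe = (μ − rf) / σ = (0.3960 − 0.07) / 1.2596 = 0.3260 / 1.2596 = 0.2588

0.26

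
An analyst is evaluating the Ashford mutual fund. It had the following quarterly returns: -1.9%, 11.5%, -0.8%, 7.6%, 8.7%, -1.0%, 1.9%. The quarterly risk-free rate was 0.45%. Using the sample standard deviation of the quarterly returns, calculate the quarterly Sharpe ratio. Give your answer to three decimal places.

r̄ = (-1.9 + 11.5 − 0.8 + 7.6 + 8.7 − 1 + 1.9) / 7 = 26.00 / 7 = 3.7143%
Σ(r − r̄)² = 177.9886; sample σ = √(177.9886/6) = 5.4465%
Sharpe = (r̄ − rf) / σ = (3.7143 − 0.45) / 5.4465 = 3.2643 / 5.4465 = 0.5993

0.599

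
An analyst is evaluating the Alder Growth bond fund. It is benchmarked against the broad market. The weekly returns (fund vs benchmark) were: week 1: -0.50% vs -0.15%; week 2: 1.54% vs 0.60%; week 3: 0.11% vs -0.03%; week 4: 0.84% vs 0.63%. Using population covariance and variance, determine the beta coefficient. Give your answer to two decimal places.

1.99

r̄p = 0.4975%,  r̄m = 0.2625%
Cov = Σ(rp − r̄p)(rm − r̄m) / 4 = 0.2506
Var(rm) = Σ(rm − r̄m)² / 4 = 0.1262
β = Cov / Var = 0.2506 / 0.1262 = 1.9857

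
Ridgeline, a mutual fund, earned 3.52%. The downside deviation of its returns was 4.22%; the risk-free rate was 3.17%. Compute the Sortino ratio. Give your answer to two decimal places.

0.08

Sortino = (Rp − Rf) / σd = (3.52% − 3.17%) / 4.22% = 0.35% / 4.22% = 0.0829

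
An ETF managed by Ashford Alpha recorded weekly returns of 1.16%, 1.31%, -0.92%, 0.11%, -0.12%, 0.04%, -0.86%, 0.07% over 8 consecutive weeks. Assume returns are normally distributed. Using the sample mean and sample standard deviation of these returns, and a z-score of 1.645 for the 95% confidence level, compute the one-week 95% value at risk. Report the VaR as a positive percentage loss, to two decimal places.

Mean return r̄ = 0.790 / 8 = 0.0988%
Σ(r − r̄)² = (1.16 − 0.0988)² + (1.31 − 0.0988)² + … = 4.6027
σ = √[4.6027 / 7] = 0.8109%
VaR = −(r̄ − z·σ) = −(0.0988 − 1.645 × 0.8109) = −(-1.2351) = 1.2351%

1.24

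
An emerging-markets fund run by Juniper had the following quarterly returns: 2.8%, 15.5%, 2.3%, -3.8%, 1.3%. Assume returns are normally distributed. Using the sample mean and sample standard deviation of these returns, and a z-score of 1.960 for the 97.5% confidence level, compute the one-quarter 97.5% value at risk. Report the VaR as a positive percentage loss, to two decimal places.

r̄ = (2.8 + 15.5 + 2.3 − 3.8 + 1.3) / 5 = 3.6200%
Σ(r − r̄)² = (2.8 − 3.6200)² + (15.5 − 3.6200)² + (2.3 − 3.6200)² + … = 203.9880
σ = √[203.9880 / 4] = 7.1412%
VaR = −(r̄ − z·σ) = −(3.6200 − 1.960 × 7.1412) = −(-10.3768) = 10.3768%

10.38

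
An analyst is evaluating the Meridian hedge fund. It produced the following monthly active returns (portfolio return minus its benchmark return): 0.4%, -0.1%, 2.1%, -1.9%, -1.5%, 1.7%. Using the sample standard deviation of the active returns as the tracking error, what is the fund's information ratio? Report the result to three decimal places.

0.072

Mean return r̄ = 0.70 / 6 = 0.1167%
Σ(r − r̄)² = 13.2483; sample σ = √(13.2483/5) = 1.6278%
IR = r̄ / tracking error = 0.1167 / 1.6278 = 0.0717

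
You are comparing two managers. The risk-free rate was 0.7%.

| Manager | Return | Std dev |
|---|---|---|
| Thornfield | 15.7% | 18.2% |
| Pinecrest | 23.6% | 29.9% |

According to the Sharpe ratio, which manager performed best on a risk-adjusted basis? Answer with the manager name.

Thornfield

Thornfield: Sharpe ratio = (15.7% − 0.7%) / 18.2% = 0.824
Pinecrest: Sharpe ratio = (23.6% − 0.7%) / 29.9% = 0.766
Highest: Thornfield (0.824).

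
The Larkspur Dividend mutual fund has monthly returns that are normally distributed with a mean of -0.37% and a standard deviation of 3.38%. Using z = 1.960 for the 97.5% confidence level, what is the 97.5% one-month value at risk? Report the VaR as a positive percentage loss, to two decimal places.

VaR (as % loss) = −(μ − z·σ) = −(-0.37% − 1.960 × 3.38%) = −(-6.9948%) = 6.9948%

6.99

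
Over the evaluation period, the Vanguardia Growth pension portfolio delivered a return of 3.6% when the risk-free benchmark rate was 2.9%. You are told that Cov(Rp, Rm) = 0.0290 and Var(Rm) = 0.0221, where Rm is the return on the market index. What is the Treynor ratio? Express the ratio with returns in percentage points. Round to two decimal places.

β = Cov / Var = 0.0290 / 0.0221 = 1.3122
Treynor = (Rp − Rf) / β = (3.6% − 2.9%) / 1.3122 = 0.70 / 1.3122 = 0.5335

0.53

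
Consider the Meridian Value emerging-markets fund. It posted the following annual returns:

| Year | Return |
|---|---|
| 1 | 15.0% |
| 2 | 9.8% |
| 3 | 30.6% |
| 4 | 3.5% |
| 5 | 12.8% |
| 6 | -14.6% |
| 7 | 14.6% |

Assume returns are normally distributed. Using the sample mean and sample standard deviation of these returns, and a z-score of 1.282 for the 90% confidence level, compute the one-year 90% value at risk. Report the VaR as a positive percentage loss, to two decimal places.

μ = (15 + 9.8 + 30.6 + 3.5 + 12.8 − 14.6 + 14.6) / 7 = 10.2429%
Σ(r − μ)² = 1125.3971; sample σ = √(1125.3971/6) = 13.6955%
VaR = −(μ − z·σ) = −(10.2429 − 1.282 × 13.6955) = −(-7.3147) = 7.3147%

7.31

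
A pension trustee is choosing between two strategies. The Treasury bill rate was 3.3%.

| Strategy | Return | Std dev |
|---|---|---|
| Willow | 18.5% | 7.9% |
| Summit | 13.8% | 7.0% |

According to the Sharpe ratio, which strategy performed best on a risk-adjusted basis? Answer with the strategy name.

Willow: Sharpe ratio = (18.5% − 3.3%) / 7.9% = 1.924
Summit: Sharpe ratio = (13.8% − 3.3%) / 7.0% = 1.500
Highest: Willow (1.924).

Willow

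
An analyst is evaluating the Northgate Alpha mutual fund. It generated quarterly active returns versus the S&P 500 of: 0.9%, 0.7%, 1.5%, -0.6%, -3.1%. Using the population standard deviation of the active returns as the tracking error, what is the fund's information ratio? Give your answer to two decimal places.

r̄ = (0.9 + 0.7 + 1.5 − 0.6 − 3.1) / 5 = -0.60 / 5 = -0.1200%
Σ(r − r̄)² = 13.4480; population σ = √(13.4480/5) = 1.6400%
IR = r̄ / tracking error = -0.1200 / 1.6400 = -0.0732

-0.07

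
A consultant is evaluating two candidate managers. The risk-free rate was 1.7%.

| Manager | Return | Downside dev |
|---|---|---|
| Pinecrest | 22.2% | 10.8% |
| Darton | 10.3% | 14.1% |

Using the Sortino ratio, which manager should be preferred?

Pinecrest: Sortino ratio = (22.2% − 1.7%) / 10.8% = 1.898
Darton: Sortino ratio = (10.3% − 1.7%) / 14.1% = 0.610
Highest: Pinecrest (1.898).

Pinecrest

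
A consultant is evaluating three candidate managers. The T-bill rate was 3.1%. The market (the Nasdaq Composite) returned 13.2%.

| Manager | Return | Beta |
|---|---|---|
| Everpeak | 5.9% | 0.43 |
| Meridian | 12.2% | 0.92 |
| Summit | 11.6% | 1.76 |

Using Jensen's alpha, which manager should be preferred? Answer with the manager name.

Meridian

Everpeak: α = 5.9% − [3.1% + 0.43 × (13.2% − 3.1%)] = -1.543
Meridian: α = 12.2% − [3.1% + 0.92 × (13.2% − 3.1%)] = -0.192
Summit: α = 11.6% − [3.1% + 1.76 × (13.2% − 3.1%)] = -9.276
Highest: Meridian (-0.192).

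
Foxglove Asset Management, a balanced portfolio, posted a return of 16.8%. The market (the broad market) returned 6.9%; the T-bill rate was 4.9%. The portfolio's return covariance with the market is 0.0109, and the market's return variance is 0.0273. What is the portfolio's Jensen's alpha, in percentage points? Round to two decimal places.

β = Cov / Var = 0.0109 / 0.0273 = 0.3993
E[R] = Rf + β(Rm − Rf) = 4.9% + 0.3993 × (6.9% − 4.9%) = 5.6986%
α = Rp − E[R] = 16.8% − 5.6986% = 11.1014

11.10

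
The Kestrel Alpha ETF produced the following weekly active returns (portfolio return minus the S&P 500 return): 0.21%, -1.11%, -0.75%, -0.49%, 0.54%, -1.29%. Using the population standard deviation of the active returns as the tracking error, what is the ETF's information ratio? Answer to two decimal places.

-0.73

r̄ = (0.21 − 1.11 − 0.75 − 0.49 + 0.54 − 1.29) / 6 = -0.4817%
Σ(r − r̄)² = 2.6425; population σ = √(2.6425/6) = 0.6636%
IR = r̄ / tracking error = -0.4817 / 0.6636 = -0.7259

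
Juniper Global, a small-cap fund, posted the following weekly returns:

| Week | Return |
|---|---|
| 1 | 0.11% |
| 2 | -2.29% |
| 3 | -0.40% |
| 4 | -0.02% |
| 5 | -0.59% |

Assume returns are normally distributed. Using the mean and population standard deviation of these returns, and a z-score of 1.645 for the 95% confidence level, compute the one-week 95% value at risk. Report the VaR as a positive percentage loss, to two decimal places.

2.06

r̄ = (0.11 − 2.29 − 0.4 − 0.02 − 0.59) / 5 = -0.6380%
Σ(r − r̄)² = (0.11 − (-0.6380))² + (-2.29 − (-0.6380))² + … = 3.7295
σ = √[3.7295 / 5] = 0.8637%
VaR = −(r̄ − z·σ) = −(-0.6380 − 1.645 × 0.8637) = −(-2.0588) = 2.0588%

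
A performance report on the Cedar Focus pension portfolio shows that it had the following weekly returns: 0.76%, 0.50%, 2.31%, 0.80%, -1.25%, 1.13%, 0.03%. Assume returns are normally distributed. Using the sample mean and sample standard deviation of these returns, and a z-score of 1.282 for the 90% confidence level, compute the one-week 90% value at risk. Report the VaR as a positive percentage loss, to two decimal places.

Mean return r̄ = 4.280 / 7 = 0.6114%
Σ(r − r̄)² = (0.76 − 0.6114)² + (0.5 − 0.6114)² + … = 7.0271
σ = √[7.0271 / 6] = 1.0822%
VaR = −(r̄ − z·σ) = −(0.6114 − 1.282 × 1.0822) = −(-0.7760) = 0.7760%

0.78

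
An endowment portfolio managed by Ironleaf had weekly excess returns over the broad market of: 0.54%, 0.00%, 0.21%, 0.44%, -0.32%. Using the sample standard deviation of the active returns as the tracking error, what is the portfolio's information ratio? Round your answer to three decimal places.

0.502

μ = (0.54 + 0 + 0.21 + 0.44 − 0.32) / 5 = 0.870 / 5 = 0.1740%
Sample std dev = √[0.4803 / 4] = 0.3465%
IR = μ / tracking error = 0.1740 / 0.3465 = 0.5022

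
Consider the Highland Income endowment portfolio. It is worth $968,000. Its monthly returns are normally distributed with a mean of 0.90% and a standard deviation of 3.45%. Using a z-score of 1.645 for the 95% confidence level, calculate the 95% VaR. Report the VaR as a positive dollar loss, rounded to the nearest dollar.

$46,224

Return at the 95% tail: μ − z·σ = 0.90% − 1.645 × 3.45% = 0.9 − 5.67525 = -4.77525%
VaR = −(-4.77525%) × $968,000 = 4.77525% × $968,000 = $46,224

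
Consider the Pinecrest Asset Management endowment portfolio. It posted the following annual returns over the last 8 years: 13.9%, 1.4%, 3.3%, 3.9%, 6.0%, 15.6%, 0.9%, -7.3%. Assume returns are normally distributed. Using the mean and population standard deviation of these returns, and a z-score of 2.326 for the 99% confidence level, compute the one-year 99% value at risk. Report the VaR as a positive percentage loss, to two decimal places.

11.26

r̄ = (13.9 + 1.4 + 3.3 + 3.9 + 6 + 15.6 + 0.9 − 7.3) / 8 = 4.7125%
Σ(r − r̄)² = (13.9 − 4.7125)² + (1.4 − 4.7125)² + … = 377.0688
population σ = √(377.0688 / 8) = √47.1336 = 6.8654%
VaR = −(r̄ − z·σ) = −(4.7125 − 2.326 × 6.8654) = −(-11.2564) = 11.2564%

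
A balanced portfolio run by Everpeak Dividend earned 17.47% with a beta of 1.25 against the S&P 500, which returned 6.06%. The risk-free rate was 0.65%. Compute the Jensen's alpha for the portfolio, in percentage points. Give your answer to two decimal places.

10.06

CAPM expected return = Rf + β(Rm − Rf) = 0.65% + 1.25 × (6.06% − 0.65%) = 0.65 + 1.25 × 5.41 = 7.4125%
Jensen's α = Rp − E[R] = 17.47% − 7.4125% = 10.0575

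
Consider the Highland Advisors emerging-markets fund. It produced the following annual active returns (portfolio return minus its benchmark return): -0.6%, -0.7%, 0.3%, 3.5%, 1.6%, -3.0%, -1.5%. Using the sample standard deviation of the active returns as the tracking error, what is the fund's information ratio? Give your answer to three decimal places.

μ = (-0.6 − 0.7 + 0.3 + 3.5 + 1.6 − 3 − 1.5) / 7 = -0.0571%
Sample std dev = √[26.9771 / 6] = 2.1204%
IR = μ / tracking error = -0.0571 / 2.1204 = -0.0269

-0.027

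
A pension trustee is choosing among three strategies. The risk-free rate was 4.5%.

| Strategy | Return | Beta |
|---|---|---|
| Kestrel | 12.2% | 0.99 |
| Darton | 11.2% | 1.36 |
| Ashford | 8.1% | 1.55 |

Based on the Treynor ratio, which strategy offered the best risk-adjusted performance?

Kestrel: Treynor = (12.2% − 4.5%) / 0.99 = 7.778
Darton: Treynor = (11.2% − 4.5%) / 1.36 = 4.926
Ashford: Treynor = (8.1% − 4.5%) / 1.55 = 2.323
Highest: Kestrel (7.778).

Kestrel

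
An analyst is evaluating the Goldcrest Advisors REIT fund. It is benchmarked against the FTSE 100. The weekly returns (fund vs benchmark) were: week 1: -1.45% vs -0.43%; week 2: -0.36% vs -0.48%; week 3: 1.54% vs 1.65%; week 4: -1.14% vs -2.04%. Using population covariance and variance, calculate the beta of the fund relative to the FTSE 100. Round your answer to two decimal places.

0.76

r̄p = -0.3525%,  r̄m = -0.3250%
Cov = Σ(rp − r̄p)(rm − r̄m) / 4 = 1.3012
Var(rm) = Σ(rm − r̄m)² / 4 = 1.7192
β = Cov / Var = 1.3012 / 1.7192 = 0.7569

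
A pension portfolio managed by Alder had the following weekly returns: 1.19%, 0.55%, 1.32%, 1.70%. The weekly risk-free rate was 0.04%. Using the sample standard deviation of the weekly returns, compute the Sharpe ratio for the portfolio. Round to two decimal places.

2.40

r̄ = (1.19 + 0.55 + 1.32 + 1.7) / 4 = 1.1900%
Sample std dev = √[0.6866 / 3] = 0.4784%
Sharpe = (r̄ − rf) / σ = (1.1900 − 0.04) / 0.4784 = 1.1500 / 0.4784 = 2.4038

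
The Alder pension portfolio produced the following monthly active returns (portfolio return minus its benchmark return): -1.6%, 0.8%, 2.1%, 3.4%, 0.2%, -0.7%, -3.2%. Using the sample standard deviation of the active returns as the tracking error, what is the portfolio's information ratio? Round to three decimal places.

0.064

Mean return r̄ = 1.00 / 7 = 0.1429%
Sample σ = √[Σ(r − r̄)² / 6] = √[29.7971 / 6] = √4.9662 = 2.2285%
IR = r̄ / tracking error = 0.1429 / 2.2285 = 0.0641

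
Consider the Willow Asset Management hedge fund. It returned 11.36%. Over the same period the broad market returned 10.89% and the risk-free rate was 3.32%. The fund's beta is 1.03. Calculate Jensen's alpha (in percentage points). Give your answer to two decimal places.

CAPM expected return = Rf + β(Rm − Rf) = 3.32% + 1.03 × (10.89% − 3.32%) = 3.32 + 1.03 × 7.57 = 11.1171%
Jensen's α = Rp − E[R] = 11.36% − 11.1171% = 0.2429

0.24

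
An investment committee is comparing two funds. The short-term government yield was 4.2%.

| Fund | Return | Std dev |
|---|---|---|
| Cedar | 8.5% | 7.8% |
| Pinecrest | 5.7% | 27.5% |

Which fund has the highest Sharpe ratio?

Cedar

Cedar: Sharpe ratio = (8.5% − 4.2%) / 7.8% = 0.551
Pinecrest: Sharpe ratio = (5.7% − 4.2%) / 27.5% = 0.055
Highest: Cedar (0.551).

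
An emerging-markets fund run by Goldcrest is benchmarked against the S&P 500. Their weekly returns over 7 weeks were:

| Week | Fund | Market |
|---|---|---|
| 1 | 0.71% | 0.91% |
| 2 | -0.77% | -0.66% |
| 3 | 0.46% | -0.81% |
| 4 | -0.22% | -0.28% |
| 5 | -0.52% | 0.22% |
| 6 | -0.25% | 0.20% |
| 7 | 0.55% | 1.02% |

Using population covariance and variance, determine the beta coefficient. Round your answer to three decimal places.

0.404

r̄p = -0.0057%,  r̄m = 0.0857%
Cov = Σ(rp − r̄p)(rm − r̄m) / 7 = 0.1776
Var(rm) = Σ(rm − r̄m)² / 7 = 0.4394
β = Cov / Var = 0.1776 / 0.4394 = 0.4042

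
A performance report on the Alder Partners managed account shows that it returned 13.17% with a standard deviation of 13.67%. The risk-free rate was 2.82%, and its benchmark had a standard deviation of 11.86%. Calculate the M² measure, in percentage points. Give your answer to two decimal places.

Sharpe = (Rp − Rf) / σp = (13.17% − 2.82%) / 13.67% = 0.7571
M² = Rf + Sharpe × σm = 2.82% + 0.7571 × 11.86% = 11.7992%

11.80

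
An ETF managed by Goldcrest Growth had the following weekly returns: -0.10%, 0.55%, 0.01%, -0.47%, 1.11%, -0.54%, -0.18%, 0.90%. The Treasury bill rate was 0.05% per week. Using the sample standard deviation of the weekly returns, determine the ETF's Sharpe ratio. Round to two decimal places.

0.18

μ = (-0.1 + 0.55 + 0.01 − 0.47 + 1.11 − 0.54 − 0.18 + 0.9) / 8 = 0.1600%
Σ(r − μ)² = (-0.1 − 0.1600)² + (0.55 − 0.1600)² + … = 2.6948
sample σ = √(2.6948 / 7) = √0.3850 = 0.6205%
Sharpe = (μ − rf) / σ = (0.1600 − 0.05) / 0.6205 = 0.1100 / 0.6205 = 0.1773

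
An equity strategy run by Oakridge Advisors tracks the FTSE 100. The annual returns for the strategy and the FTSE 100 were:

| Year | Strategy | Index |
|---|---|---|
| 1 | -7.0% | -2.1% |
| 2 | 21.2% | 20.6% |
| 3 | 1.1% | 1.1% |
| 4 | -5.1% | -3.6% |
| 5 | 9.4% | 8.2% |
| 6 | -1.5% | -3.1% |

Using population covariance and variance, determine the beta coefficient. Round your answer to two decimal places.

r̄p = 3.0167%,  r̄m = 3.5167%
Cov = Σ(rp − r̄p)(rm − r̄m) / 6 = 81.5114
Var(rm) = Σ(rm − r̄m)² / 6 = 74.2647
β = Cov / Var = 81.5114 / 74.2647 = 1.0976

1.10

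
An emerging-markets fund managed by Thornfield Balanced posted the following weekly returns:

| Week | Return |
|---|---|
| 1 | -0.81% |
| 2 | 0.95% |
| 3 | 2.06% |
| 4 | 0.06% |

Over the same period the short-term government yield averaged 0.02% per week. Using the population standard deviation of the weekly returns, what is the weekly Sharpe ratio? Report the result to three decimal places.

μ = (-0.81 + 0.95 + 2.06 + 0.06) / 4 = 0.5650%
Σ(r − μ)² = (-0.81 − 0.5650)² + (0.95 − 0.5650)² + … = 4.5289
σ = √[4.5289 / 4] = 1.0641%
Sharpe = (μ − rf) / σ = (0.5650 − 0.02) / 1.0641 = 0.5450 / 1.0641 = 0.5122

0.512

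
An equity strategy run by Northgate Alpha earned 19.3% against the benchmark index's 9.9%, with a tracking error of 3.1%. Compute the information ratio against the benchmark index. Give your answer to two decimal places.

IR = (Rp − Rb) / TE = (19.3% − 9.9%) / 3.1% = 9.40% / 3.1% = 3.0323

3.03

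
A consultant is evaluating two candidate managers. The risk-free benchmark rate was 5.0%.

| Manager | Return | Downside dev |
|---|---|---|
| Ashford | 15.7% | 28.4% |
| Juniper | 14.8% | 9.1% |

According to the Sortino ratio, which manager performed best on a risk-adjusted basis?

Juniper

Ashford: Sortino ratio = (15.7% − 5.0%) / 28.4% = 0.377
Juniper: Sortino ratio = (14.8% − 5.0%) / 9.1% = 1.077
Highest: Juniper (1.077).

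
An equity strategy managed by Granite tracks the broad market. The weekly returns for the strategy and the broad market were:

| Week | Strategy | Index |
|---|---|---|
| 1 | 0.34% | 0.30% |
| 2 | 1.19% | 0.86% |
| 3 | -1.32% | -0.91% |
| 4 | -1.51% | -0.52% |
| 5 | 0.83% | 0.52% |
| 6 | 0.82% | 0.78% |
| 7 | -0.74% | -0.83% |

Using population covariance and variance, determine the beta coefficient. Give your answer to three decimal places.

1.378

r̄p = -0.0557%,  r̄m = 0.0286%
Cov = Σ(rp − r̄p)(rm − r̄m) / 7 = 0.6869
Var(rm) = Σ(rm − r̄m)² / 7 = 0.4986
β = Cov / Var = 0.6869 / 0.4986 = 1.3777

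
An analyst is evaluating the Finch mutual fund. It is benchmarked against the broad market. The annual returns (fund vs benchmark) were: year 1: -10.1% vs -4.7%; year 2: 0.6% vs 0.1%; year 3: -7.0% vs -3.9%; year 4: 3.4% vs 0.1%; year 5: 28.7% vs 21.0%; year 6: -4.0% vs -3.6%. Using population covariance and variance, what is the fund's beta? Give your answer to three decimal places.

r̄p = 1.9333%,  r̄m = 1.5000%
Cov = Σ(rp − r̄p)(rm − r̄m) / 6 = 112.4783
Var(rm) = Σ(rm − r̄m)² / 6 = 79.6300
β = Cov / Var = 112.4783 / 79.6300 = 1.4125

1.413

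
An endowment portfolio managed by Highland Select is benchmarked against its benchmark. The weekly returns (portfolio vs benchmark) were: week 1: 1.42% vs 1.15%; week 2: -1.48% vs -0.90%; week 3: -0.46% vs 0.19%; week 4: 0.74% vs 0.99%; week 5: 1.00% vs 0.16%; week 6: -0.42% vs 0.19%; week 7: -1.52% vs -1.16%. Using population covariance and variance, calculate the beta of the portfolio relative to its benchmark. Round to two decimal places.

1.23

r̄p = -0.1029%,  r̄m = 0.0886%
Cov = Σ(rp − r̄p)(rm − r̄m) / 7 = 0.7882
Var(rm) = Σ(rm − r̄m)² / 7 = 0.6430
β = Cov / Var = 0.7882 / 0.6430 = 1.2258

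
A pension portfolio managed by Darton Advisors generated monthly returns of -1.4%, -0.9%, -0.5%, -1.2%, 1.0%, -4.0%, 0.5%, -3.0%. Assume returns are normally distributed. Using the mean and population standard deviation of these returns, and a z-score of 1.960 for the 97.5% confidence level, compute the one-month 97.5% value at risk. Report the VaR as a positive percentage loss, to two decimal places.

4.24

r̄ = (-1.4 − 0.9 − 0.5 − 1.2 + 1 − 4 + 0.5 − 3) / 8 = -1.1875%
Σ(r − r̄)² = 19.4288; population σ = √(19.4288/8) = 1.5584%
VaR = −(r̄ − z·σ) = −(-1.1875 − 1.960 × 1.5584) = −(-4.2420) = 4.2420%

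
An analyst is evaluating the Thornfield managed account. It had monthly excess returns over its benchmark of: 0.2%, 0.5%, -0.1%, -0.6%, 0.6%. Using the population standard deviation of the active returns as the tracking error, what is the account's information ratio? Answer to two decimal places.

Mean return r̄ = 0.60 / 5 = 0.1200%
Σ(r − r̄)² = 0.9480; population σ = √(0.9480/5) = 0.4354%
IR = r̄ / tracking error = 0.1200 / 0.4354 = 0.2756

0.28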